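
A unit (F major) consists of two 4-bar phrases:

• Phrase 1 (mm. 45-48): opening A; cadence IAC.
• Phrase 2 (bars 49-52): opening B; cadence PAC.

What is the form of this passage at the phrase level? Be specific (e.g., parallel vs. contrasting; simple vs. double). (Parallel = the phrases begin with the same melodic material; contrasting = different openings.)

contrasting period

Phrase 1 ends with an imperfect authentic cadence (weaker) and phrase 2 with a perfect authentic cadence (stronger): antecedent + consequent = a period.
The two phrases open with different material (A / B), so the period is contrasting.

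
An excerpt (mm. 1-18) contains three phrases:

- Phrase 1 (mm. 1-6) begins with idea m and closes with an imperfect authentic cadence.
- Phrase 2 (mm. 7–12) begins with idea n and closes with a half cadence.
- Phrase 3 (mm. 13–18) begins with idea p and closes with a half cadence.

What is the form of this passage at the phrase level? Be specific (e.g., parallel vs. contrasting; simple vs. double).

The final phrase closes with a half cadence, which is not stronger than the preceding half cadence; the 3 phrases lack an overall antecedent–consequent design and so form a phrase group.

phrase group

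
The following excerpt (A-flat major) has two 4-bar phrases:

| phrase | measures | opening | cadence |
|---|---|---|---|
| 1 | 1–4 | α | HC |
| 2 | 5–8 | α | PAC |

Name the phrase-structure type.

Phrase 1 ends with a half cadence (weaker) and phrase 2 with a perfect authentic cadence (stronger): antecedent + consequent = a period.
The two phrases open with the same material (α / α), so the period is parallel.

parallel period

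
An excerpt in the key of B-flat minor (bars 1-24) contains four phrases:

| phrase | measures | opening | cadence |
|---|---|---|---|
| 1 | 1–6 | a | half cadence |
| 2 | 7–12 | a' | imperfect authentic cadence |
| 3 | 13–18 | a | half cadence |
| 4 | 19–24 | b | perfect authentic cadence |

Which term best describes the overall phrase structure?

Four phrases in two halves: the first half (measures 1–12) ends with an imperfect authentic cadence, the second (mm. 13-24) with a perfect authentic cadence — a large antecedent–consequent pair, i.e. a double period.
Phrase 3 begins with the same material as phrase 1, making it parallel.

parallel double period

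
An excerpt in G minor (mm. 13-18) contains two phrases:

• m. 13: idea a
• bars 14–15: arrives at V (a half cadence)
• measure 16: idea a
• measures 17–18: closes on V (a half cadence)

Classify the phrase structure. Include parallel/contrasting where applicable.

Both phrases have the same opening (a) and the same cadence (half cadence): the second is a restatement, not a consequent, so this is a repeated phrase rather than a period.

repeated phrase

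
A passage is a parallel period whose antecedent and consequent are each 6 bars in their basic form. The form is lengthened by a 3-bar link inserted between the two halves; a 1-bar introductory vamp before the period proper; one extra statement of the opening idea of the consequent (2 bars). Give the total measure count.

18 measures

Basic parallel period: 6 + 6 = 12 bars.
12 (basic form) + 3 (link) + 1 (introduction) + 2 (extra statement) = 18.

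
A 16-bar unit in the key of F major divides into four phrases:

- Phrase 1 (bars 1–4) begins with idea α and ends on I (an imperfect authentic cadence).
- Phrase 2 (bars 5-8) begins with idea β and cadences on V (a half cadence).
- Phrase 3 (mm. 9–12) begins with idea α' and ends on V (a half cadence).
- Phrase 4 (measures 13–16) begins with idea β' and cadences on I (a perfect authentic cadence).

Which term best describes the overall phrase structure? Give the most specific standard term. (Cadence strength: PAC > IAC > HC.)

Four phrases in two halves: the first half (bars 1–8) ends with a half cadence, the second (bars 9–16) with a perfect authentic cadence — a large antecedent–consequent pair, i.e. a double period.
Phrase 3 begins with the same material as phrase 1, making it parallel.

parallel double period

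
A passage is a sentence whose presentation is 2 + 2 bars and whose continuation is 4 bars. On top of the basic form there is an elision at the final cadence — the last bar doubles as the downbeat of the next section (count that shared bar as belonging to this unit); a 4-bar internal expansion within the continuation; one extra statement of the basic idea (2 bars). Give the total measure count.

14 measures

Basic sentence: 2 + 2 + 4 = 8 bars.
8 (basic form) + 4 (internal expansion) + 2 (extra statement) = 14.
The elision shares a bar with the next section but does not change this unit's count.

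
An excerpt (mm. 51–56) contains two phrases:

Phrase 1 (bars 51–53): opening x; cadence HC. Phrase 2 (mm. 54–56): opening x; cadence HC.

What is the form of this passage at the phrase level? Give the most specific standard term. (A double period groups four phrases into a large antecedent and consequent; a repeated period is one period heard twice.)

Both phrases have the same opening (x) and the same cadence (half cadence): the second is a restatement, not a consequent, so this is a repeated phrase rather than a period.

repeated phrase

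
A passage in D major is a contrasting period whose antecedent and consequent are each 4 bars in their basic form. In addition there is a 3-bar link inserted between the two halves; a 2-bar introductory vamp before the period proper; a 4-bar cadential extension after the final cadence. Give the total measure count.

Basic contrasting period: 4 + 4 = 8 bars.
8 (basic form) + 3 (link) + 2 (introduction) + 4 (cadential extension) = 17.

17 measures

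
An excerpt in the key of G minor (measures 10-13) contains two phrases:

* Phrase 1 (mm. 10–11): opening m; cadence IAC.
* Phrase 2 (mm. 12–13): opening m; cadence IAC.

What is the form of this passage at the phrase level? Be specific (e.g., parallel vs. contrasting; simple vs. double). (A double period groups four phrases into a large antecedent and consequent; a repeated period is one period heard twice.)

Both phrases have the same opening (m) and the same cadence (imperfect authentic cadence): the second is a restatement, not a consequent, so this is a repeated phrase rather than a period.

repeated phrase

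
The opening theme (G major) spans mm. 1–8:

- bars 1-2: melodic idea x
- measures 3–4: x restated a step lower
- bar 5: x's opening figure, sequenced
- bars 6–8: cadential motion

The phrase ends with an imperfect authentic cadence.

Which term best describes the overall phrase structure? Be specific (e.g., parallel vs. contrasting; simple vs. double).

sentence

Basic idea (measures 1–2) + its repetition (bars 3–4) form the presentation; fragmentation and cadence (mm. 5–8) form the continuation — the 8-bar whole is a sentence.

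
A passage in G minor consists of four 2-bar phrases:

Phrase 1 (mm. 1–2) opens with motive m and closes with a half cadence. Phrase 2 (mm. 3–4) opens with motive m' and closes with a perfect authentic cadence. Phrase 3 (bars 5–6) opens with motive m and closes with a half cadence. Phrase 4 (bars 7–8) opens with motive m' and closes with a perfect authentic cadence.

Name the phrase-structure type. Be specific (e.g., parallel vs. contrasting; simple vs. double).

repeated period

The cadence pattern HC–PAC–HC–PAC is weak–strong twice, and phrases 3–4 restate phrases 1–2: a period heard twice, not a double period (which would end weakly at phrase 2).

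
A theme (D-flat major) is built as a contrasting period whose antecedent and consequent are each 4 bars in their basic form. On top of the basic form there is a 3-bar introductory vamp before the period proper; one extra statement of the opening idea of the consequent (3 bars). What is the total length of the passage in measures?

Basic contrasting period: 4 + 4 = 8 bars.
8 (basic form) + 3 (introduction) + 3 (extra statement) = 14.

14 measures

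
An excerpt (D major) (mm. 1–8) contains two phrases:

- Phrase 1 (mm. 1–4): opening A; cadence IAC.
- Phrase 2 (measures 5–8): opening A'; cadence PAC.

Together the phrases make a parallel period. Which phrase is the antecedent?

The phrase ending with the weaker cadence (imperfect authentic cadence) is the antecedent; the one ending more conclusively (perfect authentic cadence) is the consequent. The antecedent is phrase 1.

phrase 1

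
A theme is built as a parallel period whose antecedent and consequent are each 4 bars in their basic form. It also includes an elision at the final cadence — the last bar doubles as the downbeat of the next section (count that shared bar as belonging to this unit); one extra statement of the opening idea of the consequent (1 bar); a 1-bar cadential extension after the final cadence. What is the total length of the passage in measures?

10 measures

Basic parallel period: 4 + 4 = 8 bars.
8 (basic form) + 1 (extra statement) + 1 (cadential extension) = 10.
The elision shares a bar with the next section but does not change this unit's count.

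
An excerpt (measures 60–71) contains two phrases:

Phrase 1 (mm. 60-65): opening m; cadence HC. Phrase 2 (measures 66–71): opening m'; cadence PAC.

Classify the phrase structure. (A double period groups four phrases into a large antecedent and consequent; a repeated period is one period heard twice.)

Phrase 1 ends with a half cadence (weaker) and phrase 2 with a perfect authentic cadence (stronger): antecedent + consequent = a period.
The two phrases open with the same material (m / m'), so the period is parallel.

parallel period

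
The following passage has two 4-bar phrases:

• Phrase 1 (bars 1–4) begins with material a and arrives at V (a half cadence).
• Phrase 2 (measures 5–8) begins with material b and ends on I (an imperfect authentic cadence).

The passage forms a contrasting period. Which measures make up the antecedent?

measures 1–4

The phrase ending with the weaker cadence (half cadence) is the antecedent; the one ending more conclusively (imperfect authentic cadence) is the consequent. The antecedent is measures 1–4.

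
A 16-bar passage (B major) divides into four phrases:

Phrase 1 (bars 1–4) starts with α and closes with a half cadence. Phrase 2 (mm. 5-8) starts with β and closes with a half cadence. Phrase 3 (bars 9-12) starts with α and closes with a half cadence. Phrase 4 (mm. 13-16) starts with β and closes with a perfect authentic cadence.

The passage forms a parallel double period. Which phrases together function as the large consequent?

phrases 3 and 4

In a double period the first pair of phrases (ending half cadence) is the large antecedent and the second pair (ending perfect authentic cadence) is the large consequent; the consequent is phrases 3 and 4.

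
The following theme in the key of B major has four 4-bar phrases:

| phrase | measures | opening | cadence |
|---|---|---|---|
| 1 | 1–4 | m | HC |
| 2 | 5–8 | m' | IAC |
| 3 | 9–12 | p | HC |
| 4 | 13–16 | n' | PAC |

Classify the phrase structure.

Four phrases in two halves: the first half (measures 1–8) ends with an imperfect authentic cadence, the second (mm. 9–16) with a perfect authentic cadence — a large antecedent–consequent pair, i.e. a double period.
Phrase 3 begins with different material from phrase 1, making it contrasting.

contrasting double period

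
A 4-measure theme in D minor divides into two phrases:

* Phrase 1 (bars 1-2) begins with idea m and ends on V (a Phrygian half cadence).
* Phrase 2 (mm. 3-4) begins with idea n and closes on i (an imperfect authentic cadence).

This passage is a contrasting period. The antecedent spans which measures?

The antecedent is the phrase ending with the weaker cadence (Phrygian half cadence, phrase 1) and the consequent the one ending more conclusively (imperfect authentic cadence, phrase 2); the antecedent is bars 1–2.

measures 1–2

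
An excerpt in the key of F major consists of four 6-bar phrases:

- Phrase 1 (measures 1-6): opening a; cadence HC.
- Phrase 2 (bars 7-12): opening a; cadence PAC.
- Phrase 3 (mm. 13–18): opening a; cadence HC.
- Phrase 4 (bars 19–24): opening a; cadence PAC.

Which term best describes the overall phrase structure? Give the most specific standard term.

The cadence pattern HC–PAC–HC–PAC is weak–strong twice, and phrases 3–4 restate phrases 1–2: a period heard twice, not a double period (which would end weakly at phrase 2).

repeated period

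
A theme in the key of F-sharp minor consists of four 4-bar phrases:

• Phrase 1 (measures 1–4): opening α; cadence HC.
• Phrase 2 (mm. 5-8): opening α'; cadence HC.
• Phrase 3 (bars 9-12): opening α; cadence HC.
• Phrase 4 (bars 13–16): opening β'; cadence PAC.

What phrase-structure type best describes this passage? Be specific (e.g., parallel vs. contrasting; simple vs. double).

Four phrases in two halves: the first half (mm. 1–8) ends with a half cadence, the second (measures 9–16) with a perfect authentic cadence — a large antecedent–consequent pair, i.e. a double period.
Phrase 3 begins with the same material as phrase 1, making it parallel.

parallel double period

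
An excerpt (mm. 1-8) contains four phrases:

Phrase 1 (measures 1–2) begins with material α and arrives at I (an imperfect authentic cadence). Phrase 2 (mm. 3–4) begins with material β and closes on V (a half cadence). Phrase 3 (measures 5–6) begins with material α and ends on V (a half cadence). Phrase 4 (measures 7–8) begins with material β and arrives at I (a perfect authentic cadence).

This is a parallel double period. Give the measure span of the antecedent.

In a double period the first pair of phrases (ending half cadence) is the large antecedent and the second pair (ending perfect authentic cadence) is the large consequent; the antecedent is measures 1–4.

measures 1–4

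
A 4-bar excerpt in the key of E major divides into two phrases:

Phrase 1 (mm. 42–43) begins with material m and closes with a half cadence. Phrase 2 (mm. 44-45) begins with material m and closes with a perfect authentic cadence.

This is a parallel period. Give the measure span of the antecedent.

The phrase ending with the weaker cadence (half cadence) is the antecedent; the one ending more conclusively (perfect authentic cadence) is the consequent. The antecedent is measures 42–43.

measures 42–43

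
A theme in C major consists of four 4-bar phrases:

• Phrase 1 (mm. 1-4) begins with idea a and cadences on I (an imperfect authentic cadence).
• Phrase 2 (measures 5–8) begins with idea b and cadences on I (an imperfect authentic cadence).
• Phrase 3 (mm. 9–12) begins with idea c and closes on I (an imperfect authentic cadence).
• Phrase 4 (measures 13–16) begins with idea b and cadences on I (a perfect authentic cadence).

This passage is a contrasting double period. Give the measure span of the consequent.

measures 9–16

In a double period the four phrases pair into a large antecedent (phrases 1–2, ending imperfect authentic cadence) and a large consequent (phrases 3–4, ending perfect authentic cadence). The consequent spans measures 9-16.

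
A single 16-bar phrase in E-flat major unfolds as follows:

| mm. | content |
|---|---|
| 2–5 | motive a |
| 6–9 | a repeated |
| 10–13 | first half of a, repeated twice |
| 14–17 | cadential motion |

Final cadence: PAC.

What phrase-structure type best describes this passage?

sentence

Basic idea (mm. 2-5) + its repetition (mm. 6–9) form the presentation; fragmentation and cadence (mm. 10–17) form the continuation — the 16-bar whole is a sentence.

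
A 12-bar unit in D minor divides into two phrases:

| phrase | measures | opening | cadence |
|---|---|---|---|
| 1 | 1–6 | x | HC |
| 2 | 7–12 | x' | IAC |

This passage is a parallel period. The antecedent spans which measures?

The antecedent is the phrase ending with the weaker cadence (half cadence, phrase 1) and the consequent the one ending more conclusively (imperfect authentic cadence, phrase 2); the antecedent is mm. 1–6.

measures 1–6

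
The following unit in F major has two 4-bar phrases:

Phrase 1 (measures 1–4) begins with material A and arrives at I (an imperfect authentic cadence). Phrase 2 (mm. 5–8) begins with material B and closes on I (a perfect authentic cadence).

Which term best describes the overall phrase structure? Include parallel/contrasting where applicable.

Phrase 1 ends with an imperfect authentic cadence (weaker) and phrase 2 with a perfect authentic cadence (stronger): antecedent + consequent = a period.
The two phrases open with different material (A / B), so the period is contrasting.

contrasting period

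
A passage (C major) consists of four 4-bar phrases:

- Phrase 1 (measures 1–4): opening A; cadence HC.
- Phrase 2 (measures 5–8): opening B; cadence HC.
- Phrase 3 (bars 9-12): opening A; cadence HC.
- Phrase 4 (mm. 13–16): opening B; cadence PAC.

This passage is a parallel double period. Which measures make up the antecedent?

In a double period the four phrases pair into a large antecedent (phrases 1–2, ending half cadence) and a large consequent (phrases 3–4, ending perfect authentic cadence). The antecedent spans mm. 1–8.

measures 1–8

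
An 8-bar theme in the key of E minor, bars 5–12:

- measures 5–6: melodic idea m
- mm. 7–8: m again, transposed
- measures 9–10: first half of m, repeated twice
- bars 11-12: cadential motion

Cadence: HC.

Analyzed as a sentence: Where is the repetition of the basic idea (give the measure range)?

The presentation of a sentence is the basic idea (bars 5-6) plus its repetition (measures 7–8); the repetition of the basic idea is therefore measures 7–8.

measures 7–8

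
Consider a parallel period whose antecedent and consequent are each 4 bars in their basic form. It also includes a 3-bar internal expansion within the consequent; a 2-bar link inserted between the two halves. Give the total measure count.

Basic parallel period: 4 + 4 = 8 bars.
8 (basic form) + 3 (internal expansion) + 2 (link) = 13.

13 measures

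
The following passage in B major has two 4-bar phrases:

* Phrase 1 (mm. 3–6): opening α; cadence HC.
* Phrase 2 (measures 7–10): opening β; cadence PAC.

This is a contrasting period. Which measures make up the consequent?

measures 7–10

The phrase ending with the weaker cadence (half cadence) is the antecedent; the one ending more conclusively (perfect authentic cadence) is the consequent. The consequent is measures 7–10.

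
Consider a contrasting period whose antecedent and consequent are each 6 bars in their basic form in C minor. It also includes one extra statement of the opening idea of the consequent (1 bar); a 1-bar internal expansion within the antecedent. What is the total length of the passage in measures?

14 measures

Basic contrasting period: 6 + 6 = 12 bars.
12 (basic form) + 1 (extra statement) + 1 (internal expansion) = 14.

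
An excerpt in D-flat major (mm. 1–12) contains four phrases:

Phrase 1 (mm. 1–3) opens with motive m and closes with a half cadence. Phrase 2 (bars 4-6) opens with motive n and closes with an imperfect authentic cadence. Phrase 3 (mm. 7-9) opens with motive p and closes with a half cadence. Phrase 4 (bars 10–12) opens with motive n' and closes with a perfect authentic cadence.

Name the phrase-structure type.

contrasting double period

Four phrases in two halves: the first half (mm. 1-6) ends with an imperfect authentic cadence, the second (measures 7–12) with a perfect authentic cadence — a large antecedent–consequent pair, i.e. a double period.
Phrase 3 begins with different material from phrase 1, making it contrasting.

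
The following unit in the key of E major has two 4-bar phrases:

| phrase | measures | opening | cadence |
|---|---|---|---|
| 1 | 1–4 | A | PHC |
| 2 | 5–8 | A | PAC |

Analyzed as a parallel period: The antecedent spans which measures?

The antecedent is the phrase ending with the weaker cadence (Phrygian half cadence, phrase 1) and the consequent the one ending more conclusively (perfect authentic cadence, phrase 2); the antecedent is mm. 1–4.

measures 1–4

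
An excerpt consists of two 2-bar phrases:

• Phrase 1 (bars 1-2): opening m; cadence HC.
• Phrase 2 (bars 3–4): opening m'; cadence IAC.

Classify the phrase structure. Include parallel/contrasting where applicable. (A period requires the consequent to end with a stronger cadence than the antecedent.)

Phrase 1 ends with a half cadence (weaker) and phrase 2 with an imperfect authentic cadence (stronger): antecedent + consequent = a period.
The two phrases open with the same material (m / m'), so the period is parallel.

parallel period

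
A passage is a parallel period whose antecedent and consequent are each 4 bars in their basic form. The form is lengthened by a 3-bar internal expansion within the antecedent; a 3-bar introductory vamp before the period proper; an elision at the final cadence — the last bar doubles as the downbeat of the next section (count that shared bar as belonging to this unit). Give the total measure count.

14 measures

Basic parallel period: 4 + 4 = 8 bars.
8 (basic form) + 3 (internal expansion) + 3 (introduction) = 14.
The elision shares a bar with the next section but does not change this unit's count.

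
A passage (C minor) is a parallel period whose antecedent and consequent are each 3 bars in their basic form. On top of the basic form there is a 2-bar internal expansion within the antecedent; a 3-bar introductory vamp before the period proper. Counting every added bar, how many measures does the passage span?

Basic parallel period: 3 + 3 = 6 bars.
6 (basic form) + 2 (internal expansion) + 3 (introduction) = 11.

11 measures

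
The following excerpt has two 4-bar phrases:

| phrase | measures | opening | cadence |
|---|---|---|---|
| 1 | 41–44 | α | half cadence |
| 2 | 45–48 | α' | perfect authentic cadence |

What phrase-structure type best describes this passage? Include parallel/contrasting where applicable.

Phrase 1 ends with a half cadence (weaker) and phrase 2 with a perfect authentic cadence (stronger): antecedent + consequent = a period.
The two phrases open with the same material (α / α'), so the period is parallel.

parallel period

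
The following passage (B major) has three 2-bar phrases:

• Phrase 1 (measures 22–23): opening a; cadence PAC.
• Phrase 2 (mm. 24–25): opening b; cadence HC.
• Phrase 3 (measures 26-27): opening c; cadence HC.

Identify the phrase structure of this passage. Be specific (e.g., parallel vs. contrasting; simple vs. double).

The final phrase closes with a half cadence, which is not stronger than the preceding half cadence; the 3 phrases lack an overall antecedent–consequent design and so form a phrase group.

phrase group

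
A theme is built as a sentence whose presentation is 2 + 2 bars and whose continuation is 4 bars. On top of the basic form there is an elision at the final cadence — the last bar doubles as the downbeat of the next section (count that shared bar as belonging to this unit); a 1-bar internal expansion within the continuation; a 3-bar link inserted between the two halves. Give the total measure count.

Basic sentence: 2 + 2 + 4 = 8 bars.
8 (basic form) + 1 (internal expansion) + 3 (link) = 12.
The elision shares a bar with the next section but does not change this unit's count.

12 measures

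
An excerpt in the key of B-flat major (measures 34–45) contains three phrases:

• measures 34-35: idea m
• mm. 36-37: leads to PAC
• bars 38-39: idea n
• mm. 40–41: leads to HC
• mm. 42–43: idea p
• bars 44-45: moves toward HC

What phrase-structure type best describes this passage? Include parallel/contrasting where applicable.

phrase group

The final phrase closes with a half cadence, which is not stronger than the preceding half cadence; the 3 phrases lack an overall antecedent–consequent design and so form a phrase group.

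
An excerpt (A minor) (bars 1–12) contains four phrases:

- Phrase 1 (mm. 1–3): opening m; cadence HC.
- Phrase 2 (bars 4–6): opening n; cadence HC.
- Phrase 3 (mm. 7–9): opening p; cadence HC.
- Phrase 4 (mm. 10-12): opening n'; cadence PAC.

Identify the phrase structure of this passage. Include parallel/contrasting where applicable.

Four phrases in two halves: the first half (measures 1–6) ends with a half cadence, the second (mm. 7–12) with a perfect authentic cadence — a large antecedent–consequent pair, i.e. a double period.
Phrase 3 begins with different material from phrase 1, making it contrasting.

contrasting double period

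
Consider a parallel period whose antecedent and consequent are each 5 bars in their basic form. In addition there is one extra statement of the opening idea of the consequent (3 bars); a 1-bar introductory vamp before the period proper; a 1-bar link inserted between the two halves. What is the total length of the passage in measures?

15 measures

Basic parallel period: 5 + 5 = 10 bars.
10 (basic form) + 3 (extra statement) + 1 (introduction) + 1 (link) = 15.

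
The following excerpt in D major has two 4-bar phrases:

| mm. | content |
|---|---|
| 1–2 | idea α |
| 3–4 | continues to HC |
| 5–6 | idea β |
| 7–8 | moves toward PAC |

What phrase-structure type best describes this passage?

Phrase 1 ends with a half cadence (weaker) and phrase 2 with a perfect authentic cadence (stronger): antecedent + consequent = a period.
The two phrases open with different material (α / β), so the period is contrasting.

contrasting period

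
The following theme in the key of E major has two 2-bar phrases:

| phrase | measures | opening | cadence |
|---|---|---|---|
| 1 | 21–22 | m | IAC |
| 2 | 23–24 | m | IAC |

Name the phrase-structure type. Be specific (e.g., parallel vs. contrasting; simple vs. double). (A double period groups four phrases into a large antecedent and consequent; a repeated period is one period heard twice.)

repeated phrase

Both phrases have the same opening (m) and the same cadence (imperfect authentic cadence): the second is a restatement, not a consequent, so this is a repeated phrase rather than a period.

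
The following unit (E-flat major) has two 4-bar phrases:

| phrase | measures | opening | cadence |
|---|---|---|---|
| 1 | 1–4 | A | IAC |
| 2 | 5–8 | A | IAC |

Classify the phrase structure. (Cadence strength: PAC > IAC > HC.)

Both phrases have the same opening (A) and the same cadence (imperfect authentic cadence): the second is a restatement, not a consequent, so this is a repeated phrase rather than a period.

repeated phrase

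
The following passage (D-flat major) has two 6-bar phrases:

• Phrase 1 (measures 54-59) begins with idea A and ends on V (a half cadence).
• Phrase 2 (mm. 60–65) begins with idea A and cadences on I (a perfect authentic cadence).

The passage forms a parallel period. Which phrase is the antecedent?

phrase 1

The phrase ending with the weaker cadence (half cadence) is the antecedent; the one ending more conclusively (perfect authentic cadence) is the consequent. The antecedent is phrase 1.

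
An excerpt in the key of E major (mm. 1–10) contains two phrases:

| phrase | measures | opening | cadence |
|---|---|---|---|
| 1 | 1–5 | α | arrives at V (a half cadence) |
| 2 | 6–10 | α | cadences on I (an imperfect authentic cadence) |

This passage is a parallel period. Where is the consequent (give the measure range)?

The antecedent is the phrase ending with the weaker cadence (half cadence, phrase 1) and the consequent the one ending more conclusively (imperfect authentic cadence, phrase 2); the consequent is measures 6–10.

measures 6–10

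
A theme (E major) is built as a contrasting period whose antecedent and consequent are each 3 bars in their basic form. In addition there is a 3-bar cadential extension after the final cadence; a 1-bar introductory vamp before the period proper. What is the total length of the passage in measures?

10 measures

Basic contrasting period: 3 + 3 = 6 bars.
6 (basic form) + 3 (cadential extension) + 1 (introduction) = 10.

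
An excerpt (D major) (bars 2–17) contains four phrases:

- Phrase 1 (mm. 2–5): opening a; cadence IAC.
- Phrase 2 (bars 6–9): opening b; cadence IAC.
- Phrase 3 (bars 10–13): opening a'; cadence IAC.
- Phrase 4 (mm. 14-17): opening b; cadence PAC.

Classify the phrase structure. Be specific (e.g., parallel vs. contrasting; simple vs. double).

Four phrases in two halves: the first half (mm. 2-9) ends with an imperfect authentic cadence, the second (mm. 10–17) with a perfect authentic cadence — a large antecedent–consequent pair, i.e. a double period.
Phrase 3 begins with the same material as phrase 1, making it parallel.

parallel double period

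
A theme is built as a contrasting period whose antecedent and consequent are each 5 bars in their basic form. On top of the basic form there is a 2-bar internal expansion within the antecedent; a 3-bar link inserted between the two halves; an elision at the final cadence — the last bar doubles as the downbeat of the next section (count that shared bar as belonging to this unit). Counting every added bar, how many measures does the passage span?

Basic contrasting period: 5 + 5 = 10 bars.
10 (basic form) + 2 (internal expansion) + 3 (link) = 15.
The elision shares a bar with the next section but does not change this unit's count.

15 measures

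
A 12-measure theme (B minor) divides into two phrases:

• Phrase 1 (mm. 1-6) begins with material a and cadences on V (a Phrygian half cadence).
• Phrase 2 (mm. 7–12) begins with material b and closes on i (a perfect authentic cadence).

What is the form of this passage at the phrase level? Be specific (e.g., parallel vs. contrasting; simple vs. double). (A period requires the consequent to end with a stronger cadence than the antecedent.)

Phrase 1 ends with a Phrygian half cadence (weaker) and phrase 2 with a perfect authentic cadence (stronger): antecedent + consequent = a period.
The two phrases open with different material (a / b), so the period is contrasting.

contrasting period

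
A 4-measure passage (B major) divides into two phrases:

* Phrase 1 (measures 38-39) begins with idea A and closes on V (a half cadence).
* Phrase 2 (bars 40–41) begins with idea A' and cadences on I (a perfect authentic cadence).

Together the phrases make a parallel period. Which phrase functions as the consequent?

phrase 2

The phrase ending with the weaker cadence (half cadence) is the antecedent; the one ending more conclusively (perfect authentic cadence) is the consequent. The consequent is phrase 2.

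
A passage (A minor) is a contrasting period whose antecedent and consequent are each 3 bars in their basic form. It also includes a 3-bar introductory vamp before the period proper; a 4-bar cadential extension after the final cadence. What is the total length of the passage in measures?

Basic contrasting period: 3 + 3 = 6 bars.
6 (basic form) + 3 (introduction) + 4 (cadential extension) = 13.

13 measures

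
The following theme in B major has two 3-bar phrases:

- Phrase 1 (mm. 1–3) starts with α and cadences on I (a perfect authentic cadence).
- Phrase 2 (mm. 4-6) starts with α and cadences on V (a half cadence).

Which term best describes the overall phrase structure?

phrase group

The second phrase closes with a half cadence, which is not stronger than the first phrase's perfect authentic cadence; without a weak→strong cadential pair there is no antecedent–consequent relationship, so this is a phrase group rather than a period.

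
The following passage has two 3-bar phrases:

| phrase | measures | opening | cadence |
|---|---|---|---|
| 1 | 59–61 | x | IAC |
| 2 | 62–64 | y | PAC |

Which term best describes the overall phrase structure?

contrasting period

Phrase 1 ends with an imperfect authentic cadence (weaker) and phrase 2 with a perfect authentic cadence (stronger): antecedent + consequent = a period.
The two phrases open with different material (x / y), so the period is contrasting.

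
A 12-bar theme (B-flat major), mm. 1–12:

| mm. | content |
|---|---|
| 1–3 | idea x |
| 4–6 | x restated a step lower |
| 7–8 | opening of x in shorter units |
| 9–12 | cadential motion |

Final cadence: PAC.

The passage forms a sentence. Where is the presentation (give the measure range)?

The presentation of a sentence is the basic idea (bars 1-3) plus its repetition (mm. 4-6); the presentation is therefore bars 1–6.

measures 1–6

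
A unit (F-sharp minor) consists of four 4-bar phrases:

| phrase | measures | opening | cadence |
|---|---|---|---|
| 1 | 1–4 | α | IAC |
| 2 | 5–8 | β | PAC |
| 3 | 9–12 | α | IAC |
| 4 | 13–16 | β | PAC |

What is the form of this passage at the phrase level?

The cadence pattern IAC–PAC–IAC–PAC is weak–strong twice, and phrases 3–4 restate phrases 1–2: a period heard twice, not a double period (which would end weakly at phrase 2).

repeated period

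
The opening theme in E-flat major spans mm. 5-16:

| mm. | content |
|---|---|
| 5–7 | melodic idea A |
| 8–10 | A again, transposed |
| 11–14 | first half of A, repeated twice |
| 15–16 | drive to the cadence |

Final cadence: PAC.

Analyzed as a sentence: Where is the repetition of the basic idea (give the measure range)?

measures 8–10

The presentation of a sentence is the basic idea (measures 5–7) plus its repetition (mm. 8–10); the repetition of the basic idea is therefore mm. 8–10.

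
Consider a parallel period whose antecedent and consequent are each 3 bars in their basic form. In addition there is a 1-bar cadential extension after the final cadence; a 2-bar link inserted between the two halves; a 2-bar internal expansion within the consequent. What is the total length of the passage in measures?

11 measures

Basic parallel period: 3 + 3 = 6 bars.
6 (basic form) + 1 (cadential extension) + 2 (link) + 2 (internal expansion) = 11.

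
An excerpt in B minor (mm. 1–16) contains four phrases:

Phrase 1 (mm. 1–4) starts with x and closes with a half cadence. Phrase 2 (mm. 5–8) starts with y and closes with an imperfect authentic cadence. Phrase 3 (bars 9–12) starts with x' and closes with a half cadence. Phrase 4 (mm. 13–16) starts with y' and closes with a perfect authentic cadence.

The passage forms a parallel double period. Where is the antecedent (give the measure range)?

In a double period the four phrases pair into a large antecedent (phrases 1–2, ending imperfect authentic cadence) and a large consequent (phrases 3–4, ending perfect authentic cadence). The antecedent spans measures 1-8.

measures 1–8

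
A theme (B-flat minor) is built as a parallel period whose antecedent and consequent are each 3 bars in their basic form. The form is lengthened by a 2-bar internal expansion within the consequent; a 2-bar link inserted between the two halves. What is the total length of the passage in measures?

Basic parallel period: 3 + 3 = 6 bars.
6 (basic form) + 2 (internal expansion) + 2 (link) = 10.

10 measures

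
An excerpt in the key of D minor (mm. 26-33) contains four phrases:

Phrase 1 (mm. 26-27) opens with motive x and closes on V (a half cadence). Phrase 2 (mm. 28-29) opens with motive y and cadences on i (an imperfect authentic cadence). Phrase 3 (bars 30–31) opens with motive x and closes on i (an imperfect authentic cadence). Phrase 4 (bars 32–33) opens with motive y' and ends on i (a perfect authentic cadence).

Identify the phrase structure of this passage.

Four phrases in two halves: the first half (bars 26-29) ends with an imperfect authentic cadence, the second (bars 30–33) with a perfect authentic cadence — a large antecedent–consequent pair, i.e. a double period.
Phrase 3 begins with the same material as phrase 1, making it parallel.

parallel double period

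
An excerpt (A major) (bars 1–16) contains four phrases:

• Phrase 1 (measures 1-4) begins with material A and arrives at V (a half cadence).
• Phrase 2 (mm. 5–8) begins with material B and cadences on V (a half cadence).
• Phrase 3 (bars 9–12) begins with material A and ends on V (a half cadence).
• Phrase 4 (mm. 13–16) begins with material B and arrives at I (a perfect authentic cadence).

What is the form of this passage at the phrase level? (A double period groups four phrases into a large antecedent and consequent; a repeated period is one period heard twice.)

parallel double period

Four phrases in two halves: the first half (bars 1–8) ends with a half cadence, the second (mm. 9-16) with a perfect authentic cadence — a large antecedent–consequent pair, i.e. a double period.
Phrase 3 begins with the same material as phrase 1, making it parallel.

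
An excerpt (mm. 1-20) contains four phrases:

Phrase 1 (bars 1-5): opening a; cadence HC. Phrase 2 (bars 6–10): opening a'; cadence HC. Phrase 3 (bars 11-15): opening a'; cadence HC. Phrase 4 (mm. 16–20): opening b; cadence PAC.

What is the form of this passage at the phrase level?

parallel double period

Four phrases in two halves: the first half (measures 1–10) ends with a half cadence, the second (bars 11–20) with a perfect authentic cadence — a large antecedent–consequent pair, i.e. a double period.
Phrase 3 begins with the same material as phrase 1, making it parallel.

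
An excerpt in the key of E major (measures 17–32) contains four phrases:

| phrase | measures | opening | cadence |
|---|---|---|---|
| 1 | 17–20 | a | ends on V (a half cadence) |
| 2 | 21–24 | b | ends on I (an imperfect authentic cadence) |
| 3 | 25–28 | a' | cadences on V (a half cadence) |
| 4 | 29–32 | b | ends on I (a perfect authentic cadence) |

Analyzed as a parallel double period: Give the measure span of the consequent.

In a double period the four phrases pair into a large antecedent (phrases 1–2, ending imperfect authentic cadence) and a large consequent (phrases 3–4, ending perfect authentic cadence). The consequent spans mm. 25-32.

measures 25–32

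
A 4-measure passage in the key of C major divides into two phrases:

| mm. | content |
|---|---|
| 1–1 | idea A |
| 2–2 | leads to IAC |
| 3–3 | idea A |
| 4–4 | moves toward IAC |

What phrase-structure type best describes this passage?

Both phrases have the same opening (A) and the same cadence (imperfect authentic cadence): the second is a restatement, not a consequent, so this is a repeated phrase rather than a period.

repeated phrase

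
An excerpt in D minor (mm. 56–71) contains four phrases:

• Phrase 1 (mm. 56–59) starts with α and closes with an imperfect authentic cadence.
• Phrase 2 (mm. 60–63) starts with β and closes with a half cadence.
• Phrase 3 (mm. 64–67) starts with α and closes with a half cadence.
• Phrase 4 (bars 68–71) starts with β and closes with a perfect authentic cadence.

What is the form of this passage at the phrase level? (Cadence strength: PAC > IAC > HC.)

parallel double period

Four phrases in two halves: the first half (measures 56–63) ends with a half cadence, the second (bars 64–71) with a perfect authentic cadence — a large antecedent–consequent pair, i.e. a double period.
Phrase 3 begins with the same material as phrase 1, making it parallel.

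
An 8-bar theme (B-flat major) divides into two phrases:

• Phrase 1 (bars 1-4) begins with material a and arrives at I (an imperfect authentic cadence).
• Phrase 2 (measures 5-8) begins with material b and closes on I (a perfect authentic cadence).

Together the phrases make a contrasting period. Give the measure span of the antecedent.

The phrase ending with the weaker cadence (imperfect authentic cadence) is the antecedent; the one ending more conclusively (perfect authentic cadence) is the consequent. The antecedent is measures 1–4.

measures 1–4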